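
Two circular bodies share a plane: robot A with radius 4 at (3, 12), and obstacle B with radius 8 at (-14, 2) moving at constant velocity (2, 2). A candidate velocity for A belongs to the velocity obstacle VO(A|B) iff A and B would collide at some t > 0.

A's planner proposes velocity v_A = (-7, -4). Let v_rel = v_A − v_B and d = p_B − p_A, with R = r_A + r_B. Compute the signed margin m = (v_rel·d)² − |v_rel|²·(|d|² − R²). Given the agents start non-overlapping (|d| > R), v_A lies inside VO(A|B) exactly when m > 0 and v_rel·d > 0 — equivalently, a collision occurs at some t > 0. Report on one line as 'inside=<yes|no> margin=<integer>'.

d = (-17, -10),  |d|² = 389;  R = 4+8 = 12,  c = 389−12² = 245
v_rel = (-9, -6),  |v_rel|² = 117;  v_rel·d = (-9)·(-17) + (-6)·(-10) = 213
117·t² − 426·t + 245 = 0  ⇒  m = 213² − 117·245 = 16704
m = 16704 > 0,  v_rel·d = 213 > 0  ⇒  inside

inside=yes margin=16704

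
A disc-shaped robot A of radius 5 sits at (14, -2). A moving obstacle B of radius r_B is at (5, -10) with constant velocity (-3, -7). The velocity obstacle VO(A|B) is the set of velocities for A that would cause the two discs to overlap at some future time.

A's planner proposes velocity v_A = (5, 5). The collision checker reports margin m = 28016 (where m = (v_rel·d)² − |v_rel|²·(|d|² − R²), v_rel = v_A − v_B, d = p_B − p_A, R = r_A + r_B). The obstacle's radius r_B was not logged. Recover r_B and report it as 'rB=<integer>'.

m = 28016
d = (-9, -8);  v_rel = (8, 12),  |v_rel|² = 208
v_rel×d = (8)·(-8) − (12)·(-9) = 44
since m = R²·208 − 44²:  R² = (1936 + 28016) / 208 = 144
R = √144 = 12  ⇒  r_B = 12 − 5 = 7

rB=7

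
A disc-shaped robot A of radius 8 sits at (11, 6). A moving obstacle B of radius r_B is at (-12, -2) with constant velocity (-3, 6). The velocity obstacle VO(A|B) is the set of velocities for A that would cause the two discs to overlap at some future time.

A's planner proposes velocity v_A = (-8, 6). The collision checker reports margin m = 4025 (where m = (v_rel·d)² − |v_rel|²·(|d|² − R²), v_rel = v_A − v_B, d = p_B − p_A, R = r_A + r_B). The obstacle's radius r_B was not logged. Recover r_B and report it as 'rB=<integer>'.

m = 4025
d = (-23, -8);  v_rel = (-5, 0),  |v_rel|² = 25
v_rel×d = (-5)·(-8) − (0)·(-23) = 40
since m = R²·25 − 40²:  R² = (1600 + 4025) / 25 = 225
R = √225 = 15  ⇒  r_B = 15 − 8 = 7

rB=7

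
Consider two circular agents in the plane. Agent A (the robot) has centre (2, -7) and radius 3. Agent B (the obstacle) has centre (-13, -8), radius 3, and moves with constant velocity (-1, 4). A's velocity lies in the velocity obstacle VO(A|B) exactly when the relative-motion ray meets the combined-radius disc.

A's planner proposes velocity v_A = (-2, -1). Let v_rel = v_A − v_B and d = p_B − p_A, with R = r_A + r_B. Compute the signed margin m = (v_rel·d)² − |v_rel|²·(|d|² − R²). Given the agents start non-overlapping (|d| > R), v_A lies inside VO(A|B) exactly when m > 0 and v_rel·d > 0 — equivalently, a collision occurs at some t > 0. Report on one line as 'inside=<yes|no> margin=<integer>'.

d = (-15, -1),  |d|² = 226;  R = 3+3 = 6,  c = 226−6² = 190
v_rel = (-1, -5),  |v_rel|² = 26;  v_rel·d = (-1)·(-15) + (-5)·(-1) = 20
26·t² − 40·t + 190 = 0  ⇒  m = 20² − 26·190 = -4540
m = -4540 < 0,  v_rel·d = 20 > 0  ⇒  outside

inside=no margin=-4540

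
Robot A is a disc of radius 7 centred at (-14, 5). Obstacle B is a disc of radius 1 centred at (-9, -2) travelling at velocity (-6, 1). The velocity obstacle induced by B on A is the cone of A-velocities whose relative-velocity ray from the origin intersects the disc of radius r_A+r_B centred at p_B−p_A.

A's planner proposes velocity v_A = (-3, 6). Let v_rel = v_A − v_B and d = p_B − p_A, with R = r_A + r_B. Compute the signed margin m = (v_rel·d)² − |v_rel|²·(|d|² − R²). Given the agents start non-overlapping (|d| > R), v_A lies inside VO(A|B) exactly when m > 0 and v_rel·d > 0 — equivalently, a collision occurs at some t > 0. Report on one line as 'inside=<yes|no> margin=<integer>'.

d = (5, -7),  |d|² = 74;  R = 7+1 = 8,  c = 74−8² = 10
v_rel = (3, 5),  |v_rel|² = 34;  v_rel·d = (3)·(5) + (5)·(-7) = -20
34·t² + 40·t + 10 = 0  ⇒  m = (-20)² − 34·10 = 60
m = 60 > 0,  v_rel·d = -20 < 0  ⇒  outside

inside=no margin=60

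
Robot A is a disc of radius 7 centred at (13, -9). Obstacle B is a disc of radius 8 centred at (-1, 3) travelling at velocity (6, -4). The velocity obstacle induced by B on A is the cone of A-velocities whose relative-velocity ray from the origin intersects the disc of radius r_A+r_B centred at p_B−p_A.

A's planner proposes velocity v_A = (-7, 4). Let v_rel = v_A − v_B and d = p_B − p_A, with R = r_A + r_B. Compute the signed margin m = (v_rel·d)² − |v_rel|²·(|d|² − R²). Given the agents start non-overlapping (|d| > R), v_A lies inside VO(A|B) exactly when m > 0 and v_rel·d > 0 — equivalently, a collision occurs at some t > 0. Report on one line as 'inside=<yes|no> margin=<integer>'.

d = (-14, 12),  |d|² = 340;  R = 7+8 = 15,  c = 340−15² = 115
v_rel = (-13, 8),  |v_rel|² = 233;  v_rel·d = (-13)·(-14) + (8)·(12) = 278
233·t² − 556·t + 115 = 0  ⇒  m = 278² − 233·115 = 50489
m = 50489 > 0,  v_rel·d = 278 > 0  ⇒  inside

inside=yes margin=50489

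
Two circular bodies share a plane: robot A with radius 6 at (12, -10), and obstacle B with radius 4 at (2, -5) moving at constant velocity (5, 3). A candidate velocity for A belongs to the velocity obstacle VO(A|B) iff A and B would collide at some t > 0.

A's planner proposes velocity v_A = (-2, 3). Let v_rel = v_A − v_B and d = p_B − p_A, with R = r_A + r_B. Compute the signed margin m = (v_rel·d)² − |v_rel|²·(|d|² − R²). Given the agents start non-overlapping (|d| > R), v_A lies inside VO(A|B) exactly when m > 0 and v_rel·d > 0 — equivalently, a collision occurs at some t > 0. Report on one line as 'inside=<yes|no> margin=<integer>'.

d = (-10, 5),  |d|² = 125;  R = 6+4 = 10,  c = 125−10² = 25
v_rel = (-7, 0),  |v_rel|² = 49;  v_rel·d = (-7)·(-10) + (0)·(5) = 70
49·t² − 140·t + 25 = 0  ⇒  m = 70² − 49·25 = 3675
m = 3675 > 0,  v_rel·d = 70 > 0  ⇒  inside

inside=yes margin=3675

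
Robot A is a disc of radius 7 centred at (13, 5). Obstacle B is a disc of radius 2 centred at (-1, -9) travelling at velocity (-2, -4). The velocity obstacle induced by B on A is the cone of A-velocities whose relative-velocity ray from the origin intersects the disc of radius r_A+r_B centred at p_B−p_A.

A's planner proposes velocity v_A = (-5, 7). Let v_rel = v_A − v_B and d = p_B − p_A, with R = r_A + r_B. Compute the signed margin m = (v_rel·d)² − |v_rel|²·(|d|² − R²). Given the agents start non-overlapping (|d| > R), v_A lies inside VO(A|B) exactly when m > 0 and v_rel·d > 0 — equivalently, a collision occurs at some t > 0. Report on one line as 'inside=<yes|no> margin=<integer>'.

d = (-14, -14),  |d|² = 392;  R = 7+2 = 9,  c = 392−9² = 311
v_rel = (-3, 11),  |v_rel|² = 130;  v_rel·d = (-3)·(-14) + (11)·(-14) = -112
130·t² + 224·t + 311 = 0  ⇒  m = (-112)² − 130·311 = -27886
m = -27886 < 0,  v_rel·d = -112 < 0  ⇒  outside

inside=no margin=-27886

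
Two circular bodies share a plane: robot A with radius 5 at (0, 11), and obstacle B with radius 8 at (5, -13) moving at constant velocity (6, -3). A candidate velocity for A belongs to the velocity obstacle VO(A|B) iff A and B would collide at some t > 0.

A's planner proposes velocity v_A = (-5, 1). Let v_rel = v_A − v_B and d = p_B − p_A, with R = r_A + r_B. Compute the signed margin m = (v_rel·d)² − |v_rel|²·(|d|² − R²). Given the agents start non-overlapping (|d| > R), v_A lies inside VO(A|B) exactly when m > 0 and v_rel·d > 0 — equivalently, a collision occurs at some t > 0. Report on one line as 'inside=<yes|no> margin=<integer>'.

d = (5, -24),  |d|² = 601;  R = 5+8 = 13,  c = 601−13² = 432
v_rel = (-11, 4),  |v_rel|² = 137;  v_rel·d = (-11)·(5) + (4)·(-24) = -151
137·t² + 302·t + 432 = 0  ⇒  m = (-151)² − 137·432 = -36383
m = -36383 < 0,  v_rel·d = -151 < 0  ⇒  outside

inside=no margin=-36383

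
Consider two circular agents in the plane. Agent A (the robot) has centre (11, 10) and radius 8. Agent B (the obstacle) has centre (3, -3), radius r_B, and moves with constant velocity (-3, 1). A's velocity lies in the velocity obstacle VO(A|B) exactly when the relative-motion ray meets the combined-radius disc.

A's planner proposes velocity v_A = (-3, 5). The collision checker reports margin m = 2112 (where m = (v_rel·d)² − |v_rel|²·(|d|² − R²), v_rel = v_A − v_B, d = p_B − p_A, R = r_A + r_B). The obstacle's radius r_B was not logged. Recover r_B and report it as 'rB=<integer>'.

m = 2112
d = (-8, -13);  v_rel = (0, 4),  |v_rel|² = 16
v_rel×d = (0)·(-13) − (4)·(-8) = 32
since m = R²·16 − 32²:  R² = (1024 + 2112) / 16 = 196
R = √196 = 14  ⇒  r_B = 14 − 8 = 6

rB=6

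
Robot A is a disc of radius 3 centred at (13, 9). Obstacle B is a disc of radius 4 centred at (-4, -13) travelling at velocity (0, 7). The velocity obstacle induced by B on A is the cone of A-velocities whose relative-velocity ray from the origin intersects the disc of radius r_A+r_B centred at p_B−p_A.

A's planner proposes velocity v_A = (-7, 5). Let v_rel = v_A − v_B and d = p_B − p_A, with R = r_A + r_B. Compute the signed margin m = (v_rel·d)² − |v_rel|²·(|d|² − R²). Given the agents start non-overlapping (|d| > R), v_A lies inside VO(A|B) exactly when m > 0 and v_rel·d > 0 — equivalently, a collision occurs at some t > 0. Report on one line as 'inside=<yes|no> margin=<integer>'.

d = (-17, -22),  |d|² = 773;  R = 3+4 = 7,  c = 773−7² = 724
v_rel = (-7, -2),  |v_rel|² = 53;  v_rel·d = (-7)·(-17) + (-2)·(-22) = 163
53·t² − 326·t + 724 = 0  ⇒  m = 163² − 53·724 = -11803
m = -11803 < 0,  v_rel·d = 163 > 0  ⇒  outside

inside=no margin=-11803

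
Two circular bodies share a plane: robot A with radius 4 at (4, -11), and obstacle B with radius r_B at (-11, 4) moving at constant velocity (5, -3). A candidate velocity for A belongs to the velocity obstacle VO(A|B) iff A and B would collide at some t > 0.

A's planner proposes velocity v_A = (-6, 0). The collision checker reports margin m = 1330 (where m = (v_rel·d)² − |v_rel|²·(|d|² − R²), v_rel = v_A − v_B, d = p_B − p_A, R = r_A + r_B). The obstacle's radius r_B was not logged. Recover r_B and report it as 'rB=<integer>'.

m = 1330
d = (-15, 15);  v_rel = (-11, 3),  |v_rel|² = 130
v_rel×d = (-11)·(15) − (3)·(-15) = -120
since m = R²·130 − (-120)²:  R² = (14400 + 1330) / 130 = 121
R = √121 = 11  ⇒  r_B = 11 − 4 = 7

rB=7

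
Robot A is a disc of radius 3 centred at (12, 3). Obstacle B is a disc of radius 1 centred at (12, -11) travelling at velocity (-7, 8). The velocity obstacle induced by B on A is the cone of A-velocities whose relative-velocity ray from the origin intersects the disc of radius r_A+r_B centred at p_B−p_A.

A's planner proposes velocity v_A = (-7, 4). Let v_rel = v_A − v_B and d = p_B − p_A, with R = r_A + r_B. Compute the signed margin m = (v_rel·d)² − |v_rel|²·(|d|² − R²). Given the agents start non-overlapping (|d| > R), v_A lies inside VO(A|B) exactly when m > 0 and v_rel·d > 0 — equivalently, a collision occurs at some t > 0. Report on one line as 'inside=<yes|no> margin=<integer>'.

d = (0, -14),  |d|² = 196;  R = 3+1 = 4,  c = 196−4² = 180
v_rel = (0, -4),  |v_rel|² = 16;  v_rel·d = (0)·(0) + (-4)·(-14) = 56
16·t² − 112·t + 180 = 0  ⇒  m = 56² − 16·180 = 256
m = 256 > 0,  v_rel·d = 56 > 0  ⇒  inside

inside=yes margin=256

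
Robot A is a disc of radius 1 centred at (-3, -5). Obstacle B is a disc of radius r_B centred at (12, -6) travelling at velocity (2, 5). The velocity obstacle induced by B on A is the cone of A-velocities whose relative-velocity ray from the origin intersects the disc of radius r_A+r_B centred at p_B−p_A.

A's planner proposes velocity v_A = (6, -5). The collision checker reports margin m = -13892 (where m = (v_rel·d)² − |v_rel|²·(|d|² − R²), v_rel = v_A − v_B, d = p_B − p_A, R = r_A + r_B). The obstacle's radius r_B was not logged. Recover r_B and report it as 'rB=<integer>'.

m = -13892
d = (15, -1);  v_rel = (4, -10),  |v_rel|² = 116
v_rel×d = (4)·(-1) − (-10)·(15) = 146
since m = R²·116 − 146²:  R² = (21316 + -13892) / 116 = 64
R = √64 = 8  ⇒  r_B = 8 − 1 = 7

rB=7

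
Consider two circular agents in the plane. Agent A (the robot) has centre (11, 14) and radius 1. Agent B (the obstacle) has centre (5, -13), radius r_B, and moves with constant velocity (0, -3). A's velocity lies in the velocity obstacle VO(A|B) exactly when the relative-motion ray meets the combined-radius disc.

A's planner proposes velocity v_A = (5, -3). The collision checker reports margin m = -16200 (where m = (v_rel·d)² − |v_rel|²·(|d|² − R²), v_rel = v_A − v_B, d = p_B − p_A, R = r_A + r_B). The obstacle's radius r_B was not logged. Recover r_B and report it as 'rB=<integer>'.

m = -16200
d = (-6, -27);  v_rel = (5, 0),  |v_rel|² = 25
v_rel×d = (5)·(-27) − (0)·(-6) = -135
since m = R²·25 − (-135)²:  R² = (18225 + -16200) / 25 = 81
R = √81 = 9  ⇒  r_B = 9 − 1 = 8

rB=8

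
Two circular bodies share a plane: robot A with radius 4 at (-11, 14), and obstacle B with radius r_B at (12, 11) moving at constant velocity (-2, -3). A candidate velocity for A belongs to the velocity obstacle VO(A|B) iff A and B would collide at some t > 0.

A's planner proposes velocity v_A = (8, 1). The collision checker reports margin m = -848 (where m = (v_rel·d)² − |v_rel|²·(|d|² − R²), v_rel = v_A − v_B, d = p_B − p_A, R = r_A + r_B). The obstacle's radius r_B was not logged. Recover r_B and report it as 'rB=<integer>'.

m = -848
d = (23, -3);  v_rel = (10, 4),  |v_rel|² = 116
v_rel×d = (10)·(-3) − (4)·(23) = -122
since m = R²·116 − (-122)²:  R² = (14884 + -848) / 116 = 121
R = √121 = 11  ⇒  r_B = 11 − 4 = 7

rB=7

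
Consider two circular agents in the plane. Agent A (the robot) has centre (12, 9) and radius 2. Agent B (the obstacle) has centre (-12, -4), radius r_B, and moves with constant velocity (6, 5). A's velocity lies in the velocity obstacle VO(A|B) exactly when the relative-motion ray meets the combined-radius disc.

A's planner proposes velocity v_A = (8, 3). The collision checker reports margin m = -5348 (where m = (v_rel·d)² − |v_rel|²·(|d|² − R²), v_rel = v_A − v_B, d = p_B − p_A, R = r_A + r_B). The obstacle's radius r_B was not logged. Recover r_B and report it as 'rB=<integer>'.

m = -5348
d = (-24, -13);  v_rel = (2, -2),  |v_rel|² = 8
v_rel×d = (2)·(-13) − (-2)·(-24) = -74
since m = R²·8 − (-74)²:  R² = (5476 + -5348) / 8 = 16
R = √16 = 4  ⇒  r_B = 4 − 2 = 2

rB=2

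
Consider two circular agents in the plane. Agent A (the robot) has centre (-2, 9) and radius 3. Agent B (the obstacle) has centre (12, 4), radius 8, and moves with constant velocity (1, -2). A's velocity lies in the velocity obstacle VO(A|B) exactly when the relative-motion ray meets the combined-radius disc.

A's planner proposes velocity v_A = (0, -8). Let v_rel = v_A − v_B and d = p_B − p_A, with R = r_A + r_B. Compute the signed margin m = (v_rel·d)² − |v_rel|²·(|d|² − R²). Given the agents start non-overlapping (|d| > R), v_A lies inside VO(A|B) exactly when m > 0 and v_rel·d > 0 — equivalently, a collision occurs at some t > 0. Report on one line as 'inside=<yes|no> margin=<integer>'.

d = (14, -5),  |d|² = 221;  R = 3+8 = 11,  c = 221−11² = 100
v_rel = (-1, -6),  |v_rel|² = 37;  v_rel·d = (-1)·(14) + (-6)·(-5) = 16
37·t² − 32·t + 100 = 0  ⇒  m = 16² − 37·100 = -3444
m = -3444 < 0,  v_rel·d = 16 > 0  ⇒  outside

inside=no margin=-3444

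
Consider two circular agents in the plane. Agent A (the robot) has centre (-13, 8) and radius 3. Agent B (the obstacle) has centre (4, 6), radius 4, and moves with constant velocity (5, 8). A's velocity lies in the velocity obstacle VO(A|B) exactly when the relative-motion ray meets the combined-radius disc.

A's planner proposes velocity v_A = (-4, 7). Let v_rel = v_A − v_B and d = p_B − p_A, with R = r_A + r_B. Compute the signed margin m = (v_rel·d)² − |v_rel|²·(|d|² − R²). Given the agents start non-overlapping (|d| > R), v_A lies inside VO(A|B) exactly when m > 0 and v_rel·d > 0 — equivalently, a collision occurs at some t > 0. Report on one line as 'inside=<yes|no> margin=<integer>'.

d = (17, -2),  |d|² = 293;  R = 3+4 = 7,  c = 293−7² = 244
v_rel = (-9, -1),  |v_rel|² = 82;  v_rel·d = (-9)·(17) + (-1)·(-2) = -151
82·t² + 302·t + 244 = 0  ⇒  m = (-151)² − 82·244 = 2793
m = 2793 > 0,  v_rel·d = -151 < 0  ⇒  outside

inside=no margin=2793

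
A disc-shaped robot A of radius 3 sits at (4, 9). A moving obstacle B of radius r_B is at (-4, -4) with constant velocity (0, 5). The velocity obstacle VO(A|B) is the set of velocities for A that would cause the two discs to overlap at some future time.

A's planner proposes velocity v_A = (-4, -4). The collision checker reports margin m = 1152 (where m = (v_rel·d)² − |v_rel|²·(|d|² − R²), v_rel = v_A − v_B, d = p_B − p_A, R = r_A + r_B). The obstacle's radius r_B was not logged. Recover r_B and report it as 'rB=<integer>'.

m = 1152
d = (-8, -13);  v_rel = (-4, -9),  |v_rel|² = 97
v_rel×d = (-4)·(-13) − (-9)·(-8) = -20
since m = R²·97 − (-20)²:  R² = (400 + 1152) / 97 = 16
R = √16 = 4  ⇒  r_B = 4 − 3 = 1

rB=1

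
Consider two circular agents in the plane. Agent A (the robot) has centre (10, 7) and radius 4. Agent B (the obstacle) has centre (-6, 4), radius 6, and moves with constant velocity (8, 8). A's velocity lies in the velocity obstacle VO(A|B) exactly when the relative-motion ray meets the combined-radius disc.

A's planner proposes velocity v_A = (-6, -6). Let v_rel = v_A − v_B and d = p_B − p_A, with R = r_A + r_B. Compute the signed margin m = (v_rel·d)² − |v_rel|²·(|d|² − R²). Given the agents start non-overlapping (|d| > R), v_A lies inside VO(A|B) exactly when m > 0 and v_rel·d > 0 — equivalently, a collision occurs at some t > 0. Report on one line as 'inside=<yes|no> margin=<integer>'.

d = (-16, -3),  |d|² = 265;  R = 4+6 = 10,  c = 265−10² = 165
v_rel = (-14, -14),  |v_rel|² = 392;  v_rel·d = (-14)·(-16) + (-14)·(-3) = 266
392·t² − 532·t + 165 = 0  ⇒  m = 266² − 392·165 = 6076
m = 6076 > 0,  v_rel·d = 266 > 0  ⇒  inside

inside=yes margin=6076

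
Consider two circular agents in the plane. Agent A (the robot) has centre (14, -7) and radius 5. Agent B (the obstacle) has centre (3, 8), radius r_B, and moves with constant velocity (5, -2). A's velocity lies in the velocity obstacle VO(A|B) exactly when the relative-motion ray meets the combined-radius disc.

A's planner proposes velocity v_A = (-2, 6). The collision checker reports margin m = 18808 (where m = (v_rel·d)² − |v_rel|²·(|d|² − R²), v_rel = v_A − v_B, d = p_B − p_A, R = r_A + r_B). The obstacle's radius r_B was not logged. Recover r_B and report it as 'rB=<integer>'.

m = 18808
d = (-11, 15);  v_rel = (-7, 8),  |v_rel|² = 113
v_rel×d = (-7)·(15) − (8)·(-11) = -17
since m = R²·113 − (-17)²:  R² = (289 + 18808) / 113 = 169
R = √169 = 13  ⇒  r_B = 13 − 5 = 8

rB=8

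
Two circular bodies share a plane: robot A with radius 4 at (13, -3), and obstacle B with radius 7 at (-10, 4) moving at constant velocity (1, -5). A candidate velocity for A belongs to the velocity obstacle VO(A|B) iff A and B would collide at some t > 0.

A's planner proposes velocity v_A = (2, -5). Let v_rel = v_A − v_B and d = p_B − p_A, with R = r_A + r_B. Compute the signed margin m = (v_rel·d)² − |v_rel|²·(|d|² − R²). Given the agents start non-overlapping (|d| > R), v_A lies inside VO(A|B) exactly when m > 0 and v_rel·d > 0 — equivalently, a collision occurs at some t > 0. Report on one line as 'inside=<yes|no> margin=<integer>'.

d = (-23, 7),  |d|² = 578;  R = 4+7 = 11,  c = 578−11² = 457
v_rel = (1, 0),  |v_rel|² = 1;  v_rel·d = (1)·(-23) + (0)·(7) = -23
1·t² + 46·t + 457 = 0  ⇒  m = (-23)² − 1·457 = 72
m = 72 > 0,  v_rel·d = -23 < 0  ⇒  outside

inside=no margin=72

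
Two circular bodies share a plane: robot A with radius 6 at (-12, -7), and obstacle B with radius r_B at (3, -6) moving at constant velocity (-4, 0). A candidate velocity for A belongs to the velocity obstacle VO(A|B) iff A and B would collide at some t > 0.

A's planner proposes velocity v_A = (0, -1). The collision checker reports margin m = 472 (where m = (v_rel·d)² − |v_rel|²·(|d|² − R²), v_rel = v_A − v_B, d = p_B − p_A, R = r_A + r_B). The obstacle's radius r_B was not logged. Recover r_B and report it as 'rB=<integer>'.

m = 472
d = (15, 1);  v_rel = (4, -1),  |v_rel|² = 17
v_rel×d = (4)·(1) − (-1)·(15) = 19
since m = R²·17 − 19²:  R² = (361 + 472) / 17 = 49
R = √49 = 7  ⇒  r_B = 7 − 6 = 1

rB=1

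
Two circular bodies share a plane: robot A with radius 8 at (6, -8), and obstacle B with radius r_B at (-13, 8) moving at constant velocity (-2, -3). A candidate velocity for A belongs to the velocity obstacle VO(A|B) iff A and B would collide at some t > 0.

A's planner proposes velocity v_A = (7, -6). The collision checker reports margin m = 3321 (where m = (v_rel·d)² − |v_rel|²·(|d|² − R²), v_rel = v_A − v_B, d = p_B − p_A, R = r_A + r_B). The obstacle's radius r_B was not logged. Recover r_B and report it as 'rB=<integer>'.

m = 3321
d = (-19, 16);  v_rel = (9, -3),  |v_rel|² = 90
v_rel×d = (9)·(16) − (-3)·(-19) = 87
since m = R²·90 − 87²:  R² = (7569 + 3321) / 90 = 121
R = √121 = 11  ⇒  r_B = 11 − 8 = 3

rB=3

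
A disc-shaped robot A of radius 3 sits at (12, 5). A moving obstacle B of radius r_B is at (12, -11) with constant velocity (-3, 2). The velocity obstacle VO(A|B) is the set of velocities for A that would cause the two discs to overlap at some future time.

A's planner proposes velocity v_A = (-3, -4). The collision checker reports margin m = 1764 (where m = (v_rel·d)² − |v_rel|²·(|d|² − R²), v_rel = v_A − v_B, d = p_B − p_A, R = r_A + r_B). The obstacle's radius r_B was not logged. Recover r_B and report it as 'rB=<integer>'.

m = 1764
d = (0, -16);  v_rel = (0, -6),  |v_rel|² = 36
v_rel×d = (0)·(-16) − (-6)·(0) = 0
since m = R²·36 − 0²:  R² = (0 + 1764) / 36 = 49
R = √49 = 7  ⇒  r_B = 7 − 3 = 4

rB=4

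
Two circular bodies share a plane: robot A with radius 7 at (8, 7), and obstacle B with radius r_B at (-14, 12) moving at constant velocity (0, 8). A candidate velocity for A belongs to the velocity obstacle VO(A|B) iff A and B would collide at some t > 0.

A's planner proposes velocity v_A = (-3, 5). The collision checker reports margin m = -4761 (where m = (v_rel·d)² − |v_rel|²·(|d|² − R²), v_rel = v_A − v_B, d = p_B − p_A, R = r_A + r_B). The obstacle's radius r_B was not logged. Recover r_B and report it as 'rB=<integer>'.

m = -4761
d = (-22, 5);  v_rel = (-3, -3),  |v_rel|² = 18
v_rel×d = (-3)·(5) − (-3)·(-22) = -81
since m = R²·18 − (-81)²:  R² = (6561 + -4761) / 18 = 100
R = √100 = 10  ⇒  r_B = 10 − 7 = 3

rB=3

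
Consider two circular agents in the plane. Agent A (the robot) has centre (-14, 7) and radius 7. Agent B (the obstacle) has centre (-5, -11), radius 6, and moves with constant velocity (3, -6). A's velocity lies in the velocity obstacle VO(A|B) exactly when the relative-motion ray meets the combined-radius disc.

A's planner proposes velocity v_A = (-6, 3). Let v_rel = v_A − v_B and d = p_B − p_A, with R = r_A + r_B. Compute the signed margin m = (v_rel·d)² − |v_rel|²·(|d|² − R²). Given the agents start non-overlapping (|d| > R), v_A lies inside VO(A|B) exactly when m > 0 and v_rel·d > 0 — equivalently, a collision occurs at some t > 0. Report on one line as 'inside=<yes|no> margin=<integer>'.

d = (9, -18),  |d|² = 405;  R = 7+6 = 13,  c = 405−13² = 236
v_rel = (-9, 9),  |v_rel|² = 162;  v_rel·d = (-9)·(9) + (9)·(-18) = -243
162·t² + 486·t + 236 = 0  ⇒  m = (-243)² − 162·236 = 20817
m = 20817 > 0,  v_rel·d = -243 < 0  ⇒  outside

inside=no margin=20817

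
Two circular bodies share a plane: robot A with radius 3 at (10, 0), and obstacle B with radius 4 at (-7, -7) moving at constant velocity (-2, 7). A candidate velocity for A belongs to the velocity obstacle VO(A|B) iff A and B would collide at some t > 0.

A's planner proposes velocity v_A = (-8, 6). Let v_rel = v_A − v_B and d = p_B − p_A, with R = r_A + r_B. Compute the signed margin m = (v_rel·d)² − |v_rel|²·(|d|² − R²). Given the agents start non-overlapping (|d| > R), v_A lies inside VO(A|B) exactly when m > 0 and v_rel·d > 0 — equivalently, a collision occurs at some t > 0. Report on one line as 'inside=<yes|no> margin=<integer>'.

d = (-17, -7),  |d|² = 338;  R = 3+4 = 7,  c = 338−7² = 289
v_rel = (-6, -1),  |v_rel|² = 37;  v_rel·d = (-6)·(-17) + (-1)·(-7) = 109
37·t² − 218·t + 289 = 0  ⇒  m = 109² − 37·289 = 1188
m = 1188 > 0,  v_rel·d = 109 > 0  ⇒  inside

inside=yes margin=1188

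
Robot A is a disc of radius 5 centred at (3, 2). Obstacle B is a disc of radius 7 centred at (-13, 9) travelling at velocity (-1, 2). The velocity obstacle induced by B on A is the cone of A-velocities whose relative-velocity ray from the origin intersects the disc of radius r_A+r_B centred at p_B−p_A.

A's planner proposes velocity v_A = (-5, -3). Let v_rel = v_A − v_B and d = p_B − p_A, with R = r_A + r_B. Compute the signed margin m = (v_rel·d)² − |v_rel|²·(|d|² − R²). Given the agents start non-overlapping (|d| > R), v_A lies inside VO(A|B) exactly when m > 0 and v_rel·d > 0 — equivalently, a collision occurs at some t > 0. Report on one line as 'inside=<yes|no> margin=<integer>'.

d = (-16, 7),  |d|² = 305;  R = 5+7 = 12,  c = 305−12² = 161
v_rel = (-4, -5),  |v_rel|² = 41;  v_rel·d = (-4)·(-16) + (-5)·(7) = 29
41·t² − 58·t + 161 = 0  ⇒  m = 29² − 41·161 = -5760
m = -5760 < 0,  v_rel·d = 29 > 0  ⇒  outside

inside=no margin=-5760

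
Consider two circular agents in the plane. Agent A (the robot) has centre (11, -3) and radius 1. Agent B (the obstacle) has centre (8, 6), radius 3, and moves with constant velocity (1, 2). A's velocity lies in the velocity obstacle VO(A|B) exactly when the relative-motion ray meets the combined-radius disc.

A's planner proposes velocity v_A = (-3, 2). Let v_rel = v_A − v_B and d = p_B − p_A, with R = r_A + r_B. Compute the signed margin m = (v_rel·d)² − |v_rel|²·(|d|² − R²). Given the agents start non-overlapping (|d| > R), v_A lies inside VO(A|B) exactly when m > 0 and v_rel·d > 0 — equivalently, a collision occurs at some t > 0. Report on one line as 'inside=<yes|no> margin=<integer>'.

d = (-3, 9),  |d|² = 90;  R = 1+3 = 4,  c = 90−4² = 74
v_rel = (-4, 0),  |v_rel|² = 16;  v_rel·d = (-4)·(-3) + (0)·(9) = 12
16·t² − 24·t + 74 = 0  ⇒  m = 12² − 16·74 = -1040
m = -1040 < 0,  v_rel·d = 12 > 0  ⇒  outside

inside=no margin=-1040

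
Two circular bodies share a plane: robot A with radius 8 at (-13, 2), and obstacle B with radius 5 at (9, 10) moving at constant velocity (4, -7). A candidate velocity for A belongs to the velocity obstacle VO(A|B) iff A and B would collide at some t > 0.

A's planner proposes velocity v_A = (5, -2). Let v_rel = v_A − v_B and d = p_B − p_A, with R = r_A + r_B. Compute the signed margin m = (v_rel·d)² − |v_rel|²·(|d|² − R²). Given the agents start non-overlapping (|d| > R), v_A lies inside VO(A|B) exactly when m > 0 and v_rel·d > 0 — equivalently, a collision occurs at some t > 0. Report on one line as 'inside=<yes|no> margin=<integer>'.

d = (22, 8),  |d|² = 548;  R = 8+5 = 13,  c = 548−13² = 379
v_rel = (1, 5),  |v_rel|² = 26;  v_rel·d = (1)·(22) + (5)·(8) = 62
26·t² − 124·t + 379 = 0  ⇒  m = 62² − 26·379 = -6010
m = -6010 < 0,  v_rel·d = 62 > 0  ⇒  outside

inside=no margin=-6010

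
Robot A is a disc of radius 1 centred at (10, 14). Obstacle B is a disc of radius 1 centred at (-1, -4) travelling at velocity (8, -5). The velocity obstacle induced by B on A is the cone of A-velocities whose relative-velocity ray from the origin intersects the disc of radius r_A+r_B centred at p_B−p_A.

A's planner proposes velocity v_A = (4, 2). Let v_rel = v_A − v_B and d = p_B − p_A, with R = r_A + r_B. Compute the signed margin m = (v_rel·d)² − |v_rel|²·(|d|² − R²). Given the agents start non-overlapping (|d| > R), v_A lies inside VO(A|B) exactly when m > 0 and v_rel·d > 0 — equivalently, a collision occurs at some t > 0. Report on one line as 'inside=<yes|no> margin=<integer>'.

d = (-11, -18),  |d|² = 445;  R = 1+1 = 2,  c = 445−2² = 441
v_rel = (-4, 7),  |v_rel|² = 65;  v_rel·d = (-4)·(-11) + (7)·(-18) = -82
65·t² + 164·t + 441 = 0  ⇒  m = (-82)² − 65·441 = -21941
m = -21941 < 0,  v_rel·d = -82 < 0  ⇒  outside

inside=no margin=-21941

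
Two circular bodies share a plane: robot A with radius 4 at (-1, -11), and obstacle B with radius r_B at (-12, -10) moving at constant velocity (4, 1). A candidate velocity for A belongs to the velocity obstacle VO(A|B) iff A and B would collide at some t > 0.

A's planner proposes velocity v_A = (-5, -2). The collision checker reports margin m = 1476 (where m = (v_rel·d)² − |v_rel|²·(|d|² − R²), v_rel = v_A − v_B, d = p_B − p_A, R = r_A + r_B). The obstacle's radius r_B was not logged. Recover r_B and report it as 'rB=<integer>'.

m = 1476
d = (-11, 1);  v_rel = (-9, -3),  |v_rel|² = 90
v_rel×d = (-9)·(1) − (-3)·(-11) = -42
since m = R²·90 − (-42)²:  R² = (1764 + 1476) / 90 = 36
R = √36 = 6  ⇒  r_B = 6 − 4 = 2

rB=2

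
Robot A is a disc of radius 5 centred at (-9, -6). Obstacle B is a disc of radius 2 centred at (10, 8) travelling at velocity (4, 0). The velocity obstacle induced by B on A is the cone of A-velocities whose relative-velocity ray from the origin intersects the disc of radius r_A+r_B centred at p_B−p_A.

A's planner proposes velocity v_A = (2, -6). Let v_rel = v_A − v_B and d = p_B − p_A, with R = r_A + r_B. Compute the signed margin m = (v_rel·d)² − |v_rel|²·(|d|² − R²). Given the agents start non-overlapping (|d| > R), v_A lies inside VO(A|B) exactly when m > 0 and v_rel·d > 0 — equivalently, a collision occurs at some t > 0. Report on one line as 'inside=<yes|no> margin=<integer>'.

d = (19, 14),  |d|² = 557;  R = 5+2 = 7,  c = 557−7² = 508
v_rel = (-2, -6),  |v_rel|² = 40;  v_rel·d = (-2)·(19) + (-6)·(14) = -122
40·t² + 244·t + 508 = 0  ⇒  m = (-122)² − 40·508 = -5436
m = -5436 < 0,  v_rel·d = -122 < 0  ⇒  outside

inside=no margin=-5436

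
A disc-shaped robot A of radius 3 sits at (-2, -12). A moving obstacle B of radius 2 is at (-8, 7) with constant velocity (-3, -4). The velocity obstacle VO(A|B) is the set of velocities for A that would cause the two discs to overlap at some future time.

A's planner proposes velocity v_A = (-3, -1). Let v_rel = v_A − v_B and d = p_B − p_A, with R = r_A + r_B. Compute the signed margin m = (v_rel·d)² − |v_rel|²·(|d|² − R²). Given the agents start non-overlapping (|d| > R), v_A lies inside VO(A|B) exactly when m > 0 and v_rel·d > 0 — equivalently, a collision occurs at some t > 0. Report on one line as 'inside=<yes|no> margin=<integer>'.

d = (-6, 19),  |d|² = 397;  R = 3+2 = 5,  c = 397−5² = 372
v_rel = (0, 3),  |v_rel|² = 9;  v_rel·d = (0)·(-6) + (3)·(19) = 57
9·t² − 114·t + 372 = 0  ⇒  m = 57² − 9·372 = -99
m = -99 < 0,  v_rel·d = 57 > 0  ⇒  outside

inside=no margin=-99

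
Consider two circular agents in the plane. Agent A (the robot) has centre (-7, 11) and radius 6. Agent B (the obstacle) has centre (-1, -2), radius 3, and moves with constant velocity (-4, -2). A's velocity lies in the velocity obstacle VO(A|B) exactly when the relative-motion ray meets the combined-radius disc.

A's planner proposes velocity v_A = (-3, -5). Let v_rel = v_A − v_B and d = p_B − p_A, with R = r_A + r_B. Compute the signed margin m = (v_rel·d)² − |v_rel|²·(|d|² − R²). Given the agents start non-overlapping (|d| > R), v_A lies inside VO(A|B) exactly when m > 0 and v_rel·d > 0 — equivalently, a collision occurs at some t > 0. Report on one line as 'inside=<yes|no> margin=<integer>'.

d = (6, -13),  |d|² = 205;  R = 6+3 = 9,  c = 205−9² = 124
v_rel = (1, -3),  |v_rel|² = 10;  v_rel·d = (1)·(6) + (-3)·(-13) = 45
10·t² − 90·t + 124 = 0  ⇒  m = 45² − 10·124 = 785
m = 785 > 0,  v_rel·d = 45 > 0  ⇒  inside

inside=yes margin=785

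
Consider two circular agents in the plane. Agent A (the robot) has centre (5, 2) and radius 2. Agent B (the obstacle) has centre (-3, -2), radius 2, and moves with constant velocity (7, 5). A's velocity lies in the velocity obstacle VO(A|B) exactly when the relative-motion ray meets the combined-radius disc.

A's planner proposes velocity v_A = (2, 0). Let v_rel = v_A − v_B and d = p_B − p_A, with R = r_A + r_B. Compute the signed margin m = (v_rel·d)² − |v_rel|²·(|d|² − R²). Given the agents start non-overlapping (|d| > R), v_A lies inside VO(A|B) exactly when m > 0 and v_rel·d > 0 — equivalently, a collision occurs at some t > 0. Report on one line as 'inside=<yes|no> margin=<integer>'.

d = (-8, -4),  |d|² = 80;  R = 2+2 = 4,  c = 80−4² = 64
v_rel = (-5, -5),  |v_rel|² = 50;  v_rel·d = (-5)·(-8) + (-5)·(-4) = 60
50·t² − 120·t + 64 = 0  ⇒  m = 60² − 50·64 = 400
m = 400 > 0,  v_rel·d = 60 > 0  ⇒  inside

inside=yes margin=400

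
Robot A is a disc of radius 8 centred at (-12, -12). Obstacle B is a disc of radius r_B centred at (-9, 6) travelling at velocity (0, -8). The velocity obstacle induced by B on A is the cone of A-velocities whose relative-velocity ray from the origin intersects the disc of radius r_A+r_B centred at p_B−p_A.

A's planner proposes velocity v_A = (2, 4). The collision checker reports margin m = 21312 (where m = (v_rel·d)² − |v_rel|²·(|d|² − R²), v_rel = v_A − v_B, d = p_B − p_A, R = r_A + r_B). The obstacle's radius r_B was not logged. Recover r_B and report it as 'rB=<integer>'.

m = 21312
d = (3, 18);  v_rel = (2, 12),  |v_rel|² = 148
v_rel×d = (2)·(18) − (12)·(3) = 0
since m = R²·148 − 0²:  R² = (0 + 21312) / 148 = 144
R = √144 = 12  ⇒  r_B = 12 − 8 = 4

rB=4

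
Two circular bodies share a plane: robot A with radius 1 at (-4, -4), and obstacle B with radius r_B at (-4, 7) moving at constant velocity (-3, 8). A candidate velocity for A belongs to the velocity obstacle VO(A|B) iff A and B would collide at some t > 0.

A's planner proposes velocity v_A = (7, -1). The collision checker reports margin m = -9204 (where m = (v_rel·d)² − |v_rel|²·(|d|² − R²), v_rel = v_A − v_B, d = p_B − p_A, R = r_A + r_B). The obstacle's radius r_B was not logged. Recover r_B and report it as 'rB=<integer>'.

m = -9204
d = (0, 11);  v_rel = (10, -9),  |v_rel|² = 181
v_rel×d = (10)·(11) − (-9)·(0) = 110
since m = R²·181 − 110²:  R² = (12100 + -9204) / 181 = 16
R = √16 = 4  ⇒  r_B = 4 − 1 = 3

rB=3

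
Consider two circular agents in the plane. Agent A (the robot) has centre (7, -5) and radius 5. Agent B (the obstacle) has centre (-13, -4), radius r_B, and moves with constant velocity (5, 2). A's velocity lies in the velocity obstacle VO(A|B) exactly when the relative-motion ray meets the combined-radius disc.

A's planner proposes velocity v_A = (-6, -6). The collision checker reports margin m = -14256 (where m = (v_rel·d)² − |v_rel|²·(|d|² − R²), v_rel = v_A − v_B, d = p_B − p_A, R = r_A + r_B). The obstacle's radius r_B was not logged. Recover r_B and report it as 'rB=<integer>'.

m = -14256
d = (-20, 1);  v_rel = (-11, -8),  |v_rel|² = 185
v_rel×d = (-11)·(1) − (-8)·(-20) = -171
since m = R²·185 − (-171)²:  R² = (29241 + -14256) / 185 = 81
R = √81 = 9  ⇒  r_B = 9 − 5 = 4

rB=4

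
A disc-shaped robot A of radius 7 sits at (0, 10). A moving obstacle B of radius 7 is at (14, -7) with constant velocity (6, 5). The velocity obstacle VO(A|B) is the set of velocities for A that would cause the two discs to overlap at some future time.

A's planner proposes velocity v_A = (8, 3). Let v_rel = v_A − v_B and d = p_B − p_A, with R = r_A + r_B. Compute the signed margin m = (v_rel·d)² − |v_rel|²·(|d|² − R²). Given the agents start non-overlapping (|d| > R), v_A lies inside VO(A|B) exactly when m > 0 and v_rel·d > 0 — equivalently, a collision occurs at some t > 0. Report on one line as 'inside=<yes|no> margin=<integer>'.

d = (14, -17),  |d|² = 485;  R = 7+7 = 14,  c = 485−14² = 289
v_rel = (2, -2),  |v_rel|² = 8;  v_rel·d = (2)·(14) + (-2)·(-17) = 62
8·t² − 124·t + 289 = 0  ⇒  m = 62² − 8·289 = 1532
m = 1532 > 0,  v_rel·d = 62 > 0  ⇒  inside

inside=yes margin=1532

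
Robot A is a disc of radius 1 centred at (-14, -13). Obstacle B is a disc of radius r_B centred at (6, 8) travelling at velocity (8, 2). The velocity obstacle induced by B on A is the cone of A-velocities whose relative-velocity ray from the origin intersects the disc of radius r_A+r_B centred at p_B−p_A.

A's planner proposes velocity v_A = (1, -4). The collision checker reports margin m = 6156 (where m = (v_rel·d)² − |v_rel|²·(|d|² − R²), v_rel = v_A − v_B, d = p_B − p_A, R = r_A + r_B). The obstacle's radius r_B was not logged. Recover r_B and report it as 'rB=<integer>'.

m = 6156
d = (20, 21);  v_rel = (-7, -6),  |v_rel|² = 85
v_rel×d = (-7)·(21) − (-6)·(20) = -27
since m = R²·85 − (-27)²:  R² = (729 + 6156) / 85 = 81
R = √81 = 9  ⇒  r_B = 9 − 1 = 8

rB=8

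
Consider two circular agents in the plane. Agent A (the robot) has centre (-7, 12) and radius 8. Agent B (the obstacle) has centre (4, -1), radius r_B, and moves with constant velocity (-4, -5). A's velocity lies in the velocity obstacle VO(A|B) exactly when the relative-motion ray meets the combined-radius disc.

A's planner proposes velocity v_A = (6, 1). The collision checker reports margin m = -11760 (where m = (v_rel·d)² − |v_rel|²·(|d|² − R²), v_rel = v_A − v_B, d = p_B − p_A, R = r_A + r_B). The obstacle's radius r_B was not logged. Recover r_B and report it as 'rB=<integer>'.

m = -11760
d = (11, -13);  v_rel = (10, 6),  |v_rel|² = 136
v_rel×d = (10)·(-13) − (6)·(11) = -196
since m = R²·136 − (-196)²:  R² = (38416 + -11760) / 136 = 196
R = √196 = 14  ⇒  r_B = 14 − 8 = 6

rB=6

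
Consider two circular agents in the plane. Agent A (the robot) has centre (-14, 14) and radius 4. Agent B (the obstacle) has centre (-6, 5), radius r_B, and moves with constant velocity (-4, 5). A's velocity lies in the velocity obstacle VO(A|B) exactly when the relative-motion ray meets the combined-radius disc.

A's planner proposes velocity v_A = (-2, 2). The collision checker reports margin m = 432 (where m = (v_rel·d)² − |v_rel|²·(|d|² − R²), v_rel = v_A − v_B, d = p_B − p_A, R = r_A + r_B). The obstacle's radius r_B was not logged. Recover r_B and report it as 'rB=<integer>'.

m = 432
d = (8, -9);  v_rel = (2, -3),  |v_rel|² = 13
v_rel×d = (2)·(-9) − (-3)·(8) = 6
since m = R²·13 − 6²:  R² = (36 + 432) / 13 = 36
R = √36 = 6  ⇒  r_B = 6 − 4 = 2

rB=2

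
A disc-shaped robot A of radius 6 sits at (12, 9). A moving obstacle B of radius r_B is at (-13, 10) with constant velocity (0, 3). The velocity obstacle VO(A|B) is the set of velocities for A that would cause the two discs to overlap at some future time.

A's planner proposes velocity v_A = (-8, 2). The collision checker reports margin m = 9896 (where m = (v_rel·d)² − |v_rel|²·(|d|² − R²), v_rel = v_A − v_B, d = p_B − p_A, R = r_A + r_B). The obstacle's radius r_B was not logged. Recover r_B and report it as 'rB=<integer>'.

m = 9896
d = (-25, 1);  v_rel = (-8, -1),  |v_rel|² = 65
v_rel×d = (-8)·(1) − (-1)·(-25) = -33
since m = R²·65 − (-33)²:  R² = (1089 + 9896) / 65 = 169
R = √169 = 13  ⇒  r_B = 13 − 6 = 7

rB=7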